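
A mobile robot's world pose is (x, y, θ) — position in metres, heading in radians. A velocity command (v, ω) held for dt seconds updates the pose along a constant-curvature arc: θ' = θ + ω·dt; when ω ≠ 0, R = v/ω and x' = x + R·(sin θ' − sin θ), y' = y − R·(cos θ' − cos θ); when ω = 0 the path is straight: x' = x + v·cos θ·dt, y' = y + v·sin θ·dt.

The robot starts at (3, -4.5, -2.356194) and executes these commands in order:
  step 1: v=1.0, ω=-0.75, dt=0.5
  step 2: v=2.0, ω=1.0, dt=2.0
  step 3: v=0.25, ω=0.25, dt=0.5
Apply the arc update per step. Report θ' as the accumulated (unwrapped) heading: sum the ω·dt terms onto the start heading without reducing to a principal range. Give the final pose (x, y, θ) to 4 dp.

(2.1496, -8.1799, -0.6062)

step 1: θ'=-2.7312 (R=-1.3333) → pose (2.5892, -4.7798, -2.7312)
step 2: θ'=-0.7312 (R=2.0000) → pose (2.0516, -8.1025, -0.7312)
step 3: θ'=-0.6062 (R=1.0000) → pose (2.1496, -8.1799, -0.6062)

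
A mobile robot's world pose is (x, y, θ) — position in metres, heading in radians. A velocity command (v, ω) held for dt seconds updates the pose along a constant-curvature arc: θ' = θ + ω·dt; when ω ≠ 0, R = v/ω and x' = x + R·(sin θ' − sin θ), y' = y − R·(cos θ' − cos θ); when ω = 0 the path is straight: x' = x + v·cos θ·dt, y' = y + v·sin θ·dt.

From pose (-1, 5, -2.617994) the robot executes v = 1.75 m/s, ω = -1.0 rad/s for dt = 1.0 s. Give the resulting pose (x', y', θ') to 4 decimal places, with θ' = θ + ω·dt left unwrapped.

θ' = -2.6180 + -1.0·1.0 = -3.6180
R = v/ω = 1.75/-1.0 = -1.7500
x' = -1 + -1.7500·(sin -3.6180 − sin -2.6180) = -2.6775
y' = 5 − -1.7500·(cos -3.6180 − cos -2.6180) = 4.9604

(-2.6775, 4.9604, -3.6180)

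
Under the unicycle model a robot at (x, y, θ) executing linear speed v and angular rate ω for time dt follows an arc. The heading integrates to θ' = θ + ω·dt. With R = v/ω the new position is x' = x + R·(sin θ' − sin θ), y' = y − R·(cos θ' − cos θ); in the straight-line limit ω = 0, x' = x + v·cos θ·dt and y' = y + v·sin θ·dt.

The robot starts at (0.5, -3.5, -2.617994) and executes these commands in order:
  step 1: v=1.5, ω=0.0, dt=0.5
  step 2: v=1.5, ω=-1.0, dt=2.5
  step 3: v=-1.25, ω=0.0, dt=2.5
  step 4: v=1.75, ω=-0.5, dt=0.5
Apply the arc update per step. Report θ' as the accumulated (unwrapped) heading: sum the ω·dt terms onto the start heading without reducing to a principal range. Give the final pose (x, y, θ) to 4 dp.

step 1: θ'=-2.6180 (straight) → pose (-0.1495, -3.8750, -2.6180)
step 2: θ'=-5.1180 (R=-1.5000) → pose (-2.2778, -1.9841, -5.1180)
step 3: θ'=-5.1180 (straight) → pose (-3.5109, -4.8555, -5.1180)
step 4: θ'=-5.3680 (R=-3.5000) → pose (-3.0692, -4.1028, -5.3680)

(-3.0692, -4.1028, -5.3680)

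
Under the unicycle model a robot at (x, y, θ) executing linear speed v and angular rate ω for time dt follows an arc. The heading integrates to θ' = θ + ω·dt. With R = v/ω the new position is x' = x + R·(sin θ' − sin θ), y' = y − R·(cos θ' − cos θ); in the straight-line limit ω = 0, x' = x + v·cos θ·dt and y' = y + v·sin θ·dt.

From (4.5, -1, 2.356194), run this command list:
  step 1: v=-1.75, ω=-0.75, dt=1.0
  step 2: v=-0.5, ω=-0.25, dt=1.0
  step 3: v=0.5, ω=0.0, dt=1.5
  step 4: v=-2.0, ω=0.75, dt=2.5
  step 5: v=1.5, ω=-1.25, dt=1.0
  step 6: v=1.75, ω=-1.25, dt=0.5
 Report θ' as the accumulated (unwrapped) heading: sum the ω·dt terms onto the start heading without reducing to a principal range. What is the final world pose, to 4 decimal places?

step 1: θ'=1.6062 (R=2.3333) → pose (5.1820, -2.5673, 1.6062)
step 2: θ'=1.3562 (R=2.0000) → pose (5.1373, -3.0640, 1.3562)
step 3: θ'=1.3562 (straight) → pose (5.2970, -2.3312, 1.3562)
step 4: θ'=3.2312 (R=-2.6667) → pose (8.1412, -5.5551, 3.2312)
step 5: θ'=1.9812 (R=-1.2000) → pose (6.9334, -4.8387, 1.9812)
step 6: θ'=1.3562 (R=-1.4000) → pose (6.8493, -3.9820, 1.3562)

(6.8493, -3.9820, 1.3562)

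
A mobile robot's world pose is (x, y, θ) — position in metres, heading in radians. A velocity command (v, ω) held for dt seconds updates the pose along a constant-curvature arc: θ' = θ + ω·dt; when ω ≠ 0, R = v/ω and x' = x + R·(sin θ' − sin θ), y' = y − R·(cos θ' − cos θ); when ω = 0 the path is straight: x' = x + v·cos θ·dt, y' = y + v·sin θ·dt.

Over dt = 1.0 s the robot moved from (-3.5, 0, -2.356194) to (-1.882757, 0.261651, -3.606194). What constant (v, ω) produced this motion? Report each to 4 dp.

Δθ = -3.606194 − -2.356194 = -1.250000
ω = Δθ/dt = -1.250000/1.0 = -1.2500
R = Δx/(sin θ' − sin θ) = 1.4000
v = R·ω = 1.4000·-1.2500 = -1.7500

v = -1.7500, ω = -1.2500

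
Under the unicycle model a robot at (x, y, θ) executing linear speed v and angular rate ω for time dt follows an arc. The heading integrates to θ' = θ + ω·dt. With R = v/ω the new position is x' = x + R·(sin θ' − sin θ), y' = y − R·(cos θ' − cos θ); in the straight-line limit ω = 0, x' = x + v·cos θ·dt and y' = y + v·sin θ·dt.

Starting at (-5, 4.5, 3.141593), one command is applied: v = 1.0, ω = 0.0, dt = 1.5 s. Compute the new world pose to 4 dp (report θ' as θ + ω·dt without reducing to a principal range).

(-6.5000, 4.5000, 3.1416)

θ' = 3.1416 + 0.0·1.5 = 3.1416
ω = 0 → straight: x' = -5 + 1.0·cos(3.1416)·1.5 = -6.5000
y' = 4.5 + 1.0·sin(3.1416)·1.5 = 4.5000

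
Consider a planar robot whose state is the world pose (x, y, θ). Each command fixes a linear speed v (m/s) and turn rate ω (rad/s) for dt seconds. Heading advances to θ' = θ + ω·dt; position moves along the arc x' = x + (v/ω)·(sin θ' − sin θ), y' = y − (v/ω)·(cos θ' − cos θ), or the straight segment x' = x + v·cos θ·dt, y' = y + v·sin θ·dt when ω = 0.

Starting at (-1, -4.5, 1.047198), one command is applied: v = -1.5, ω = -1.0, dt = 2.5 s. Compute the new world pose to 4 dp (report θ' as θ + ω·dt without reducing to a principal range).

θ' = 1.0472 + -1.0·2.5 = -1.4528
R = v/ω = -1.5/-1.0 = 1.5000
x' = -1 + 1.5000·(sin -1.4528 − sin 1.0472) = -3.7886
y' = -4.5 − 1.5000·(cos -1.4528 − cos 1.0472) = -3.9266

(-3.7886, -3.9266, -1.4528)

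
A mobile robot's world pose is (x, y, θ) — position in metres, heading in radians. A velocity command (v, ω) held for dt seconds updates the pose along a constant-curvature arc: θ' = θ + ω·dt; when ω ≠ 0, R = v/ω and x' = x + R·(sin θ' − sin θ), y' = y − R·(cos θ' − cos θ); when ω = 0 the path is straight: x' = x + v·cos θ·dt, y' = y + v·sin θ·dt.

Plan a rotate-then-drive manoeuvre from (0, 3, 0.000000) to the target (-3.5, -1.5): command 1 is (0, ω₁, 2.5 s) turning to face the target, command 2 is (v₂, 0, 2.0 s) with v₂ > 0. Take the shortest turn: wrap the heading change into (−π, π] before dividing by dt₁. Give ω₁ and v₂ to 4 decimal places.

ω₁ = -0.8927, v₂ = 2.8504

heading to target = atan2(-1.5−3, -3.5−0) = -2.2318
Δθ = wrap(-2.2318 − 0.0000) = -2.2318; ω₁ = Δθ/dt₁ = -0.8927
distance = √((-3.5−0)² + (-1.5−3)²) = 5.7009; v₂ = distance/dt₂ = 2.8504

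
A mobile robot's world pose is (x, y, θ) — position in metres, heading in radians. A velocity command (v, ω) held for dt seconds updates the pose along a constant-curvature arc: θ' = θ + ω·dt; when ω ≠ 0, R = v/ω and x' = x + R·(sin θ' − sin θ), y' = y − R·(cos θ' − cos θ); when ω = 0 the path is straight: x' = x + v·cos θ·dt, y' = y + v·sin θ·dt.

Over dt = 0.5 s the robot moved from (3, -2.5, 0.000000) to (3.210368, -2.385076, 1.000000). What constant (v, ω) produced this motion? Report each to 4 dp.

Δθ = 1.000000 − 0.000000 = 1.000000
ω = Δθ/dt = 1.000000/0.5 = 2.0000
R = Δx/(sin θ' − sin θ) = 0.2500
v = R·ω = 0.2500·2.0000 = 0.5000

v = 0.5000, ω = 2.0000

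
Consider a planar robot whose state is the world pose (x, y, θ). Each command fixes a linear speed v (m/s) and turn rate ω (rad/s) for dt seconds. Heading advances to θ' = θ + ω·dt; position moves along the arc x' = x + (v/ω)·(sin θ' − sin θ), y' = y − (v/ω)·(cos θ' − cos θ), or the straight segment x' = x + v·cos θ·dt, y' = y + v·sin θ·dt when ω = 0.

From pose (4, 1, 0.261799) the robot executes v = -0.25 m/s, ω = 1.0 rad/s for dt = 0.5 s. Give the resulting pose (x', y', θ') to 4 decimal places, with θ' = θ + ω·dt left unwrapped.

(3.8921, 0.9394, 0.7618)

θ' = 0.2618 + 1.0·0.5 = 0.7618
R = v/ω = -0.25/1.0 = -0.2500
x' = 4 + -0.2500·(sin 0.7618 − sin 0.2618) = 3.8921
y' = 1 − -0.2500·(cos 0.7618 − cos 0.2618) = 0.9394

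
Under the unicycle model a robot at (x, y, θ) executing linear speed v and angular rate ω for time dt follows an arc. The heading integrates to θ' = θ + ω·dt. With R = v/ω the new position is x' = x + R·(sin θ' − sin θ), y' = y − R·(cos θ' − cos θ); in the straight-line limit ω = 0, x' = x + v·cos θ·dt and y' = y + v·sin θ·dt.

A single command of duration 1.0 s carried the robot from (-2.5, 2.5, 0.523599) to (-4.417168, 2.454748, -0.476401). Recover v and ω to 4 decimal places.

v = -2.0000, ω = -1.0000

Δθ = -0.476401 − 0.523599 = -1.000000
ω = Δθ/dt = -1.000000/1.0 = -1.0000
R = Δx/(sin θ' − sin θ) = 2.0000
v = R·ω = 2.0000·-1.0000 = -2.0000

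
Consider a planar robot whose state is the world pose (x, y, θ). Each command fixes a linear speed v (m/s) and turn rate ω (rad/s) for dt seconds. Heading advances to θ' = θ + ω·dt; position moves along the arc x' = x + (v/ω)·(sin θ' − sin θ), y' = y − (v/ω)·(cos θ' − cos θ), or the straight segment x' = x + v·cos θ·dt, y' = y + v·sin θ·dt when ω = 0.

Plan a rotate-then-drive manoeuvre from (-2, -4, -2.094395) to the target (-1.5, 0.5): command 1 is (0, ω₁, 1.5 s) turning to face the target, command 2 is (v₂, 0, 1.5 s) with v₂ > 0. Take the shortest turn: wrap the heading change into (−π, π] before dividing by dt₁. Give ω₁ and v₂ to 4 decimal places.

heading to target = atan2(0.5−-4, -1.5−-2) = 1.4601
Δθ = wrap(1.4601 − -2.0944) = -2.7287; ω₁ = Δθ/dt₁ = -1.8191
distance = √((-1.5−-2)² + (0.5−-4)²) = 4.5277; v₂ = distance/dt₂ = 3.0185

ω₁ = -1.8191, v₂ = 3.0185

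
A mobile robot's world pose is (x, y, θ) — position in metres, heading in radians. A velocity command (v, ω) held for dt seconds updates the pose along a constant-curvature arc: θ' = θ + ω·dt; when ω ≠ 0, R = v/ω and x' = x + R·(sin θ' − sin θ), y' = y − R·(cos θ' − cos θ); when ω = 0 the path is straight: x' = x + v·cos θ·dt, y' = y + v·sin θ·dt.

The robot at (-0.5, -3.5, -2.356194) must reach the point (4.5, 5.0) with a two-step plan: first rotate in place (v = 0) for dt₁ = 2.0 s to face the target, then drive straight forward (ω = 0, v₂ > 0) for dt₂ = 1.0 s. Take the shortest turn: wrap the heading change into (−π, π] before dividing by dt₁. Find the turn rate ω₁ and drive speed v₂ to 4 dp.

heading to target = atan2(5−-3.5, 4.5−-0.5) = 1.0391
Δθ = wrap(1.0391 − -2.3562) = -2.8879; ω₁ = Δθ/dt₁ = -1.4440
distance = √((4.5−-0.5)² + (5−-3.5)²) = 9.8615; v₂ = distance/dt₂ = 9.8615

ω₁ = -1.4440, v₂ = 9.8615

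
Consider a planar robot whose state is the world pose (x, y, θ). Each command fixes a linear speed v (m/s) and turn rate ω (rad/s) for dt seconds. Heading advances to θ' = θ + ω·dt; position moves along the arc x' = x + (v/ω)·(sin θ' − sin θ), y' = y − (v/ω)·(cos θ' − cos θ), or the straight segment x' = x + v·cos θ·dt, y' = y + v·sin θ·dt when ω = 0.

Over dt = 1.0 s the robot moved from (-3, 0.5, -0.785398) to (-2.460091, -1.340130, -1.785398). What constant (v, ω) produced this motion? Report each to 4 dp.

v = 2.0000, ω = -1.0000

Δθ = -1.785398 − -0.785398 = -1.000000
ω = Δθ/dt = -1.000000/1.0 = -1.0000
R = −Δy/(cos θ' − cos θ) = -2.0000
v = R·ω = -2.0000·-1.0000 = 2.0000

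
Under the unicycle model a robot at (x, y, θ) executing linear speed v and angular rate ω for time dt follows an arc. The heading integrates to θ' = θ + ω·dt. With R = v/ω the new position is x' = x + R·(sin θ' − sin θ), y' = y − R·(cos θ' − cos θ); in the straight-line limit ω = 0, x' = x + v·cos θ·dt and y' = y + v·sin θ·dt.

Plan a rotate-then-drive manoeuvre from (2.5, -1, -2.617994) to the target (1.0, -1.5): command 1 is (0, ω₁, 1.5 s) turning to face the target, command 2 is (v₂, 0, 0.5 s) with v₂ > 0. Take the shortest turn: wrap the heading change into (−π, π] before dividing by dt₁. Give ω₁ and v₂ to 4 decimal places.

ω₁ = -0.1346, v₂ = 3.1623

heading to target = atan2(-1.5−-1, 1−2.5) = -2.8198
Δθ = wrap(-2.8198 − -2.6180) = -0.2018; ω₁ = Δθ/dt₁ = -0.1346
distance = √((1−2.5)² + (-1.5−-1)²) = 1.5811; v₂ = distance/dt₂ = 3.1623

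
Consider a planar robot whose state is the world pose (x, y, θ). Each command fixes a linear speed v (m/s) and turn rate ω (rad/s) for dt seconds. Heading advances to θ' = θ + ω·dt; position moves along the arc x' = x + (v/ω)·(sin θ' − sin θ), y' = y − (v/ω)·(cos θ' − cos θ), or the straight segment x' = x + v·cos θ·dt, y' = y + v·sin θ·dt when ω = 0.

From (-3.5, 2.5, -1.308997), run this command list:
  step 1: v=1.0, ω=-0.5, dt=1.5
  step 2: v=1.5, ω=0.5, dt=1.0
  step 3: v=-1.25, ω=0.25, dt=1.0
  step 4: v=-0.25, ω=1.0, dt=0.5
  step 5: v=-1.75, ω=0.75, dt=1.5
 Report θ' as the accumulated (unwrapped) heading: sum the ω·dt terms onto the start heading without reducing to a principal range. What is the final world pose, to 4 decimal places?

(-6.6599, 1.5520, 0.3160)

step 1: θ'=-2.0590 (R=-2.0000) → pose (-3.6655, 1.0443, -2.0590)
step 2: θ'=-1.5590 (R=3.0000) → pose (-4.0158, -0.3982, -1.5590)
step 3: θ'=-1.3090 (R=-5.0000) → pose (-4.1858, 0.8369, -1.3090)
step 4: θ'=-0.8090 (R=-0.2500) → pose (-4.2464, 0.9447, -0.8090)
step 5: θ'=0.3160 (R=-2.3333) → pose (-6.6599, 1.5520, 0.3160)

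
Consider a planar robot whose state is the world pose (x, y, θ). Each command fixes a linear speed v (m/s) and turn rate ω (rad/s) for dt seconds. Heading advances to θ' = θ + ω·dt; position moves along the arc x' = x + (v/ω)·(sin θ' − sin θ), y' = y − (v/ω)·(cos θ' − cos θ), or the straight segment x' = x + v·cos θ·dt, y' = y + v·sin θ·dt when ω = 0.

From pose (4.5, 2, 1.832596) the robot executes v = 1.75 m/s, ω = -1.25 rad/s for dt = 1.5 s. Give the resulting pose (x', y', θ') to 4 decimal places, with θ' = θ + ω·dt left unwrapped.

θ' = 1.8326 + -1.25·1.5 = -0.0424
R = v/ω = 1.75/-1.25 = -1.4000
x' = 4.5 + -1.4000·(sin -0.0424 − sin 1.8326) = 5.9116
y' = 2 − -1.4000·(cos -0.0424 − cos 1.8326) = 3.7611

(5.9116, 3.7611, -0.0424)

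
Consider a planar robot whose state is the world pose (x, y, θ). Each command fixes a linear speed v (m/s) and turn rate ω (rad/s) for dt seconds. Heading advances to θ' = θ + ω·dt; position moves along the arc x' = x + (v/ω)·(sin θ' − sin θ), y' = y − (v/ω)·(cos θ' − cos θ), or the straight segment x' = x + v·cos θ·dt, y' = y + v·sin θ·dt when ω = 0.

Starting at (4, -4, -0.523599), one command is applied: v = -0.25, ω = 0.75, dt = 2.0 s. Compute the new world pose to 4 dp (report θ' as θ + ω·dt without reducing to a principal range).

(3.5572, -4.1020, 0.9764)

θ' = -0.5236 + 0.75·2.0 = 0.9764
R = v/ω = -0.25/0.75 = -0.3333
x' = 4 + -0.3333·(sin 0.9764 − sin -0.5236) = 3.5572
y' = -4 − -0.3333·(cos 0.9764 − cos -0.5236) = -4.1020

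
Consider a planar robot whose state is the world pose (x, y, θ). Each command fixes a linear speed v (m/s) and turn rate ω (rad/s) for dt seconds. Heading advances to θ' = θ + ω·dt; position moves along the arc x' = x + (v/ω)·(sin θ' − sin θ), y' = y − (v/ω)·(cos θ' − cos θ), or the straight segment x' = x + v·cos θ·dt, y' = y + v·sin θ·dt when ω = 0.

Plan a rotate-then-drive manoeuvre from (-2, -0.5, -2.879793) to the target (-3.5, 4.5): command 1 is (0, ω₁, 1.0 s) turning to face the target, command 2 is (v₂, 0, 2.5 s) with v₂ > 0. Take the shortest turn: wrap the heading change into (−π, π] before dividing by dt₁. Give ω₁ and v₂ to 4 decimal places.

heading to target = atan2(4.5−-0.5, -3.5−-2) = 1.8623
Δθ = wrap(1.8623 − -2.8798) = -1.5411; ω₁ = Δθ/dt₁ = -1.5411
distance = √((-3.5−-2)² + (4.5−-0.5)²) = 5.2202; v₂ = distance/dt₂ = 2.0881

ω₁ = -1.5411, v₂ = 2.0881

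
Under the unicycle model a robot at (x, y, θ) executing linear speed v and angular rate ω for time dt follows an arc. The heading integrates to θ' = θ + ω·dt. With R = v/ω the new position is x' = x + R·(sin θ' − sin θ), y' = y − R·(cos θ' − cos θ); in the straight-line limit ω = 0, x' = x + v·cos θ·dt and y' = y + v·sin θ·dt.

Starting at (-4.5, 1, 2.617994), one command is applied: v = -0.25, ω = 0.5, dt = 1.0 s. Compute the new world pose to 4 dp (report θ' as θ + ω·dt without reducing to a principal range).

θ' = 2.6180 + 0.5·1.0 = 3.1180
R = v/ω = -0.25/0.5 = -0.5000
x' = -4.5 + -0.5000·(sin 3.1180 − sin 2.6180) = -4.2618
y' = 1 − -0.5000·(cos 3.1180 − cos 2.6180) = 0.9332

(-4.2618, 0.9332, 3.1180)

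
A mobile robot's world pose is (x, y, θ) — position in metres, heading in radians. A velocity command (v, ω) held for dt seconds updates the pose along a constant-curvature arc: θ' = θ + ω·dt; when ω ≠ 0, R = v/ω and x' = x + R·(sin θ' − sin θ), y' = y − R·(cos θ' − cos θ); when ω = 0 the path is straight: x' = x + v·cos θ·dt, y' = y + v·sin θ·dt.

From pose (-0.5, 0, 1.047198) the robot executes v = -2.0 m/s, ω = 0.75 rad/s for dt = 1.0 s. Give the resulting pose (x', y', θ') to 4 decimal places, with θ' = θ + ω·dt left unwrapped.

(-0.7892, -1.9319, 1.7972)

θ' = 1.0472 + 0.75·1.0 = 1.7972
R = v/ω = -2.0/0.75 = -2.6667
x' = -0.5 + -2.6667·(sin 1.7972 − sin 1.0472) = -0.7892
y' = 0 − -2.6667·(cos 1.7972 − cos 1.0472) = -1.9319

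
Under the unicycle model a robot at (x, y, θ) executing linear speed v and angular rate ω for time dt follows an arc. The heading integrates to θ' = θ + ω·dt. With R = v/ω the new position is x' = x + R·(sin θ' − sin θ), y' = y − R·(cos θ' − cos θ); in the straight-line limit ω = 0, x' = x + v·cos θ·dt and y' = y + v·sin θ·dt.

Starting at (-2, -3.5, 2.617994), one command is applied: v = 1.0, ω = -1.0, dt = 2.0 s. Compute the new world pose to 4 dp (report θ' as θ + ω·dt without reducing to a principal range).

(-2.0794, -1.8189, 0.6180)

θ' = 2.6180 + -1.0·2.0 = 0.6180
R = v/ω = 1.0/-1.0 = -1.0000
x' = -2 + -1.0000·(sin 0.6180 − sin 2.6180) = -2.0794
y' = -3.5 − -1.0000·(cos 0.6180 − cos 2.6180) = -1.8189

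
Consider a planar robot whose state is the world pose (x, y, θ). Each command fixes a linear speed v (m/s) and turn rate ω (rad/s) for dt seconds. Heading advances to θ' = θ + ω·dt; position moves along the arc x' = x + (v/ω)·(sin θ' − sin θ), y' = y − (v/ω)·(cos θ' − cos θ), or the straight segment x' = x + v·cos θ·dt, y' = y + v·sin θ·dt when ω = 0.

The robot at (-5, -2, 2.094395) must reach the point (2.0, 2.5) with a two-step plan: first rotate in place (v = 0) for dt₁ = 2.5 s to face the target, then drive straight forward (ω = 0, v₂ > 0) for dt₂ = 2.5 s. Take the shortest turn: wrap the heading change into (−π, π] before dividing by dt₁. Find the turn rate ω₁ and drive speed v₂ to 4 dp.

heading to target = atan2(2.5−-2, 2−-5) = 0.5713
Δθ = wrap(0.5713 − 2.0944) = -1.5231; ω₁ = Δθ/dt₁ = -0.6092
distance = √((2−-5)² + (2.5−-2)²) = 8.3217; v₂ = distance/dt₂ = 3.3287

ω₁ = -0.6092, v₂ = 3.3287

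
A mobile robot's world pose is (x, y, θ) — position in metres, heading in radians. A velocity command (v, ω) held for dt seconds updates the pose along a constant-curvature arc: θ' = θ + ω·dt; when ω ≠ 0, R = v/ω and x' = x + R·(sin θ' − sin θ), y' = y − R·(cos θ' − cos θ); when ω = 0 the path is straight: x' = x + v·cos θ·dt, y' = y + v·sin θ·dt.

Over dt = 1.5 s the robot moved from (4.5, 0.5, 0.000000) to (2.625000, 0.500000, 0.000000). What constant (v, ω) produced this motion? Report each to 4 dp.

Δθ = 0.000000 − 0.000000 = 0.000000
ω = Δθ/dt = 0.000000/1.5 = 0.0000
ω = 0 → v = (Δx·cos θ + Δy·sin θ)/dt = -1.2500

v = -1.2500, ω = 0.0000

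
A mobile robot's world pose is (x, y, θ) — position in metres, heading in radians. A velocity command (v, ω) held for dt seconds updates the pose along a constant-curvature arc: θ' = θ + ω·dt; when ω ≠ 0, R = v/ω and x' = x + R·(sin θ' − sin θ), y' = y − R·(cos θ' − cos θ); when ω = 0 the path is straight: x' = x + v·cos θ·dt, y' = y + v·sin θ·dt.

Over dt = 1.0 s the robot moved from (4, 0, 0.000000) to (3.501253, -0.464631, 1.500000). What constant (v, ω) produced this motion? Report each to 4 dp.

v = -0.7500, ω = 1.5000

Δθ = 1.500000 − 0.000000 = 1.500000
ω = Δθ/dt = 1.500000/1.0 = 1.5000
R = Δx/(sin θ' − sin θ) = -0.5000
v = R·ω = -0.5000·1.5000 = -0.7500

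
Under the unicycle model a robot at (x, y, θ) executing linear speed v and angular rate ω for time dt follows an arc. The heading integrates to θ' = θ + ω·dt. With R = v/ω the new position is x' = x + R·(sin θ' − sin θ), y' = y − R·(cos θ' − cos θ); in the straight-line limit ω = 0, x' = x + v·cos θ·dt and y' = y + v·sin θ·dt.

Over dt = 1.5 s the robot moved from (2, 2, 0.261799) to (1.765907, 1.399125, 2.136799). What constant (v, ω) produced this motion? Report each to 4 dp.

v = -0.5000, ω = 1.2500

Δθ = 2.136799 − 0.261799 = 1.875000
ω = Δθ/dt = 1.875000/1.5 = 1.2500
R = −Δy/(cos θ' − cos θ) = -0.4000
v = R·ω = -0.4000·1.2500 = -0.5000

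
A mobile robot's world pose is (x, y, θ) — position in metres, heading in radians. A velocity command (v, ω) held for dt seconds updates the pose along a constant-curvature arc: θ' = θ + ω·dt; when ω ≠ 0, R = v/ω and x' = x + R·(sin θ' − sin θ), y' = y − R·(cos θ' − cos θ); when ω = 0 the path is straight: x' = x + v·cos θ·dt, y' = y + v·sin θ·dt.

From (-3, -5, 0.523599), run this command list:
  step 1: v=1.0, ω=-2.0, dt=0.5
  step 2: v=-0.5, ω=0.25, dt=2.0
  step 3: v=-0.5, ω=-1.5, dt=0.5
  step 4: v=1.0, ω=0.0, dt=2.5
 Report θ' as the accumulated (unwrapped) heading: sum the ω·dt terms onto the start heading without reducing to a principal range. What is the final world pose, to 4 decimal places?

(-1.8454, -6.3430, -0.7264)

step 1: θ'=-0.4764 (R=-0.5000) → pose (-2.5207, -4.9887, -0.4764)
step 2: θ'=0.0236 (R=-2.0000) → pose (-3.4851, -4.7665, 0.0236)
step 3: θ'=-0.7264 (R=0.3333) → pose (-3.7143, -4.6825, -0.7264)
step 4: θ'=-0.7264 (straight) → pose (-1.8454, -6.3430, -0.7264)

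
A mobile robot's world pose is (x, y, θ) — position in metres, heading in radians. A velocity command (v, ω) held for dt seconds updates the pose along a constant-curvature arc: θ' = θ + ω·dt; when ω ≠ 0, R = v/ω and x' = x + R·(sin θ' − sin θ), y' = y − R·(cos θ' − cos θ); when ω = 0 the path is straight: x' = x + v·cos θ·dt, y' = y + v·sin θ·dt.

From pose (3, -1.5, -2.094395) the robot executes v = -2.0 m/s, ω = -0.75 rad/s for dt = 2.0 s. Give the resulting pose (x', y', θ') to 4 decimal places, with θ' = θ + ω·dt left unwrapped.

(6.4760, -0.4354, -3.5944)

θ' = -2.0944 + -0.75·2.0 = -3.5944
R = v/ω = -2.0/-0.75 = 2.6667
x' = 3 + 2.6667·(sin -3.5944 − sin -2.0944) = 6.4760
y' = -1.5 − 2.6667·(cos -3.5944 − cos -2.0944) = -0.4354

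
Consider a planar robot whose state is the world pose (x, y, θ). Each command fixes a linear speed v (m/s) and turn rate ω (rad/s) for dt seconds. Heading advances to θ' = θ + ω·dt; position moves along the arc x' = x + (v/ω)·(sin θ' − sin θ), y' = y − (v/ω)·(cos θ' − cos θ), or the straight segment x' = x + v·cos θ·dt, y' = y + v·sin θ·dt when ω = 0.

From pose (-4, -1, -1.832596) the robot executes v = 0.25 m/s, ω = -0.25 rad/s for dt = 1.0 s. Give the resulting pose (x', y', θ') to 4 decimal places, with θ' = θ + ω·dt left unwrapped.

(-4.0941, -1.2309, -2.0826)

θ' = -1.8326 + -0.25·1.0 = -2.0826
R = v/ω = 0.25/-0.25 = -1.0000
x' = -4 + -1.0000·(sin -2.0826 − sin -1.8326) = -4.0941
y' = -1 − -1.0000·(cos -2.0826 − cos -1.8326) = -1.2309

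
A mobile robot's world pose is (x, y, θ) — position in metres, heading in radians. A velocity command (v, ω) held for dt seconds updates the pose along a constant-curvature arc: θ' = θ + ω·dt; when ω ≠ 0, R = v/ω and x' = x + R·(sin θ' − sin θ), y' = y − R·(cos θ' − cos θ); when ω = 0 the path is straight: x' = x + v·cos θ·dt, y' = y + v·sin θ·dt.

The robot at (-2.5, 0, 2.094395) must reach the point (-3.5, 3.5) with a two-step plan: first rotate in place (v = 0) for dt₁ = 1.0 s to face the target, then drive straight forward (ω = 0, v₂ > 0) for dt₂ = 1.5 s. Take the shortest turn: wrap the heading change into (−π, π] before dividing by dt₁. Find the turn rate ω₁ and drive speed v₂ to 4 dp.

heading to target = atan2(3.5−0, -3.5−-2.5) = 1.8491
Δθ = wrap(1.8491 − 2.0944) = -0.2453; ω₁ = Δθ/dt₁ = -0.2453
distance = √((-3.5−-2.5)² + (3.5−0)²) = 3.6401; v₂ = distance/dt₂ = 2.4267

ω₁ = -0.2453, v₂ = 2.4267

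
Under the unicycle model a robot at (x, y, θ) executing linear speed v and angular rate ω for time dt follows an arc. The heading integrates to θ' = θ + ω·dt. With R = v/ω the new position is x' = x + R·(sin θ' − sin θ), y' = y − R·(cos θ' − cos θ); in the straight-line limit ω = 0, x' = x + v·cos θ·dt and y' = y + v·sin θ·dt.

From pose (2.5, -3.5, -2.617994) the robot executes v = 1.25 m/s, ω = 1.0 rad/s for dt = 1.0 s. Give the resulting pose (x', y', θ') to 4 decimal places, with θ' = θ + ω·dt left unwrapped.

θ' = -2.6180 + 1.0·1.0 = -1.6180
R = v/ω = 1.25/1.0 = 1.2500
x' = 2.5 + 1.2500·(sin -1.6180 − sin -2.6180) = 1.8764
y' = -3.5 − 1.2500·(cos -1.6180 − cos -2.6180) = -4.5236

(1.8764, -4.5236, -1.6180)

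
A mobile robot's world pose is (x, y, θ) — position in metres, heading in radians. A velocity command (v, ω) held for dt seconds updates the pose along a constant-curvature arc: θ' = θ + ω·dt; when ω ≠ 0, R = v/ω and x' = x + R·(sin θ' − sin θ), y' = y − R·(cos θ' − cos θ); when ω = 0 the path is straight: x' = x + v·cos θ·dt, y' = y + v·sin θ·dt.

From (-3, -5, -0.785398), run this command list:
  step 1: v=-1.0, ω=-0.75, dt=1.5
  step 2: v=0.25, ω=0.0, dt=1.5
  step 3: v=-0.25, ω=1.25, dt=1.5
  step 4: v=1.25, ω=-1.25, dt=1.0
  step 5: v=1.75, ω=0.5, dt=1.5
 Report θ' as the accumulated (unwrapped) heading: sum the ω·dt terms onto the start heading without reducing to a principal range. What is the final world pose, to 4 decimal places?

step 1: θ'=-1.9104 (R=1.3333) → pose (-3.3144, -3.6130, -1.9104)
step 2: θ'=-1.9104 (straight) → pose (-3.4393, -3.9666, -1.9104)
step 3: θ'=-0.0354 (R=-0.2000) → pose (-3.6208, -3.7001, -0.0354)
step 4: θ'=-1.2854 (R=-1.0000) → pose (-2.6966, -4.4180, -1.2854)
step 5: θ'=-0.5354 (R=3.5000) → pose (-1.1238, -6.4428, -0.5354)

(-1.1238, -6.4428, -0.5354)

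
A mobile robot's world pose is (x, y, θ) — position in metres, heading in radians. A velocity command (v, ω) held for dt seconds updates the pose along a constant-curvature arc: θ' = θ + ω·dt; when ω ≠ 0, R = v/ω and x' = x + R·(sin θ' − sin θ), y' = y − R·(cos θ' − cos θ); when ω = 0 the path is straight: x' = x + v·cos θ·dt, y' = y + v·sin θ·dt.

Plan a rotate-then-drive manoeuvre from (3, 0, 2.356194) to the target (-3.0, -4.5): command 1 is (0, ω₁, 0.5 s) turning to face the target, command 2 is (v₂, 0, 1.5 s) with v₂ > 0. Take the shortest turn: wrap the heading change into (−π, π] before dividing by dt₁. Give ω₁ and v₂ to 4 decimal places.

ω₁ = 2.8578, v₂ = 5.0000

heading to target = atan2(-4.5−0, -3−3) = -2.4981
Δθ = wrap(-2.4981 − 2.3562) = 1.4289; ω₁ = Δθ/dt₁ = 2.8578
distance = √((-3−3)² + (-4.5−0)²) = 7.5000; v₂ = distance/dt₂ = 5.0000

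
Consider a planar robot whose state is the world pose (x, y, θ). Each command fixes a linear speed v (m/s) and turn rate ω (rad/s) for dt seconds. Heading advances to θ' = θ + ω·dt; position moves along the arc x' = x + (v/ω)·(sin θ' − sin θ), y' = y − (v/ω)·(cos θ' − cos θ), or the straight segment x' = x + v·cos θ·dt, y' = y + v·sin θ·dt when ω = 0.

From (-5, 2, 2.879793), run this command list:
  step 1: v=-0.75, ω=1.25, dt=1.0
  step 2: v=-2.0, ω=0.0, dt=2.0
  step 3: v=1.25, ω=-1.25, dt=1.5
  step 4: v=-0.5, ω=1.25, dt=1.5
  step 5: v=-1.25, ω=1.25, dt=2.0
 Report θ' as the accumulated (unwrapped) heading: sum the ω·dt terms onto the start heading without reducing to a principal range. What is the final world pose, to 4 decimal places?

(-4.2837, 7.0313, 6.6298)

step 1: θ'=4.1298 (R=-0.6000) → pose (-4.3437, 2.2494, 4.1298)
step 2: θ'=4.1298 (straight) → pose (-2.1429, 5.5896, 4.1298)
step 3: θ'=2.2548 (R=-1.0000) → pose (-3.7530, 5.5079, 2.2548)
step 4: θ'=4.1298 (R=-0.4000) → pose (-3.1090, 5.5406, 4.1298)
step 5: θ'=6.6298 (R=-1.0000) → pose (-4.2837, 7.0313, 6.6298)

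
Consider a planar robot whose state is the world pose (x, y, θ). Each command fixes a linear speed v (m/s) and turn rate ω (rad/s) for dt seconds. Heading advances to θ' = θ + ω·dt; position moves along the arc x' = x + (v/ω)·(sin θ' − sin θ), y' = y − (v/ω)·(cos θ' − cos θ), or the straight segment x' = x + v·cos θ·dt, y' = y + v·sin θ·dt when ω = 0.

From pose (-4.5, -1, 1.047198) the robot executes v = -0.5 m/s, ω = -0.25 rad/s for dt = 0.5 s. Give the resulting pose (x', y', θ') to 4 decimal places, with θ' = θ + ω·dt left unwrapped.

(-4.6382, -1.2081, 0.9222)

θ' = 1.0472 + -0.25·0.5 = 0.9222
R = v/ω = -0.5/-0.25 = 2.0000
x' = -4.5 + 2.0000·(sin 0.9222 − sin 1.0472) = -4.6382
y' = -1 − 2.0000·(cos 0.9222 − cos 1.0472) = -1.2081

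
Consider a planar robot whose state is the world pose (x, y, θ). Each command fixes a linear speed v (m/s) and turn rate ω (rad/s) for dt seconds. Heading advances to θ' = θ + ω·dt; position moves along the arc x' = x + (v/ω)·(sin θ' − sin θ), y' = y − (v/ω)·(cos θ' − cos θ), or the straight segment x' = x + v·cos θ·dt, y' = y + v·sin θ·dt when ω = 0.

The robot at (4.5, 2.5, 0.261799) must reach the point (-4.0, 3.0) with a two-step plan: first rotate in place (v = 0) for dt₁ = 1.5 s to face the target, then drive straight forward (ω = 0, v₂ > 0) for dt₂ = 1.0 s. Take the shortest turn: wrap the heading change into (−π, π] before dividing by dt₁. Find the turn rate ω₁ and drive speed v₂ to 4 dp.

heading to target = atan2(3−2.5, -4−4.5) = 3.0828
Δθ = wrap(3.0828 − 0.2618) = 2.8210; ω₁ = Δθ/dt₁ = 1.8807
distance = √((-4−4.5)² + (3−2.5)²) = 8.5147; v₂ = distance/dt₂ = 8.5147

ω₁ = 1.8807, v₂ = 8.5147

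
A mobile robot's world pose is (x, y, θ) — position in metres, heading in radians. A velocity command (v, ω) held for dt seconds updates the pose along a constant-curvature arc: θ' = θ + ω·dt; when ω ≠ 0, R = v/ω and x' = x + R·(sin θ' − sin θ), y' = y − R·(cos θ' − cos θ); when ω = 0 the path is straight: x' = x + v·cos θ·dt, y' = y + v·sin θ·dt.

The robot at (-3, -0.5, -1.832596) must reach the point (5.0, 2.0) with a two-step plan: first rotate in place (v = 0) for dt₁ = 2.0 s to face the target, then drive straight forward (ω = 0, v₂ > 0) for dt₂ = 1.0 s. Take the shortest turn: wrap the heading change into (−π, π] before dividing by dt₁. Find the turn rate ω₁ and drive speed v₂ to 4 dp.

ω₁ = 1.0677, v₂ = 8.3815

heading to target = atan2(2−-0.5, 5−-3) = 0.3029
Δθ = wrap(0.3029 − -1.8326) = 2.1355; ω₁ = Δθ/dt₁ = 1.0677
distance = √((5−-3)² + (2−-0.5)²) = 8.3815; v₂ = distance/dt₂ = 8.3815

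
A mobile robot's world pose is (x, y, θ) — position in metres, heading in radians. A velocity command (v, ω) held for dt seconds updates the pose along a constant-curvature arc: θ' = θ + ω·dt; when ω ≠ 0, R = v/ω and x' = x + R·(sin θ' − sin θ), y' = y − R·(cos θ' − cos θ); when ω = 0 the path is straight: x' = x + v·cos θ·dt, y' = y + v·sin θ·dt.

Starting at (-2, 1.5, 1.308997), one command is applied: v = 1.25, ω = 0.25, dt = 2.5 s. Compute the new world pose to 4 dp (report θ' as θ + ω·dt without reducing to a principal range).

(-2.1558, 4.5704, 1.9340)

θ' = 1.3090 + 0.25·2.5 = 1.9340
R = v/ω = 1.25/0.25 = 5.0000
x' = -2 + 5.0000·(sin 1.9340 − sin 1.3090) = -2.1558
y' = 1.5 − 5.0000·(cos 1.9340 − cos 1.3090) = 4.5704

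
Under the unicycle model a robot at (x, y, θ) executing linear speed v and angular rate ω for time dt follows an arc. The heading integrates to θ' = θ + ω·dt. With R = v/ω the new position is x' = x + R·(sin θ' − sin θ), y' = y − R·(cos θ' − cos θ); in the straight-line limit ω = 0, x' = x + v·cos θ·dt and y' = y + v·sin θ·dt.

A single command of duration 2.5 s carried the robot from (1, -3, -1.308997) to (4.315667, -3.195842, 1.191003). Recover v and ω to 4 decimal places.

Δθ = 1.191003 − -1.308997 = 2.500000
ω = Δθ/dt = 2.500000/2.5 = 1.0000
R = Δx/(sin θ' − sin θ) = 1.7500
v = R·ω = 1.7500·1.0000 = 1.7500

v = 1.7500, ω = 1.0000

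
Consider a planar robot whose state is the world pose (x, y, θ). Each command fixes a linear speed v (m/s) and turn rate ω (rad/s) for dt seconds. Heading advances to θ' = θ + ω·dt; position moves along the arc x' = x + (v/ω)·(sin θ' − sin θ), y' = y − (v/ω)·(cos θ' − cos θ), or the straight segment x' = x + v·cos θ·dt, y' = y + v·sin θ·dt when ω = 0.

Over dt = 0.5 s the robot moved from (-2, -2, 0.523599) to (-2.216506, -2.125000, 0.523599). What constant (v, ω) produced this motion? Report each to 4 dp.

Δθ = 0.523599 − 0.523599 = 0.000000
ω = Δθ/dt = 0.000000/0.5 = 0.0000
ω = 0 → v = (Δx·cos θ + Δy·sin θ)/dt = -0.5000

v = -0.5000, ω = 0.0000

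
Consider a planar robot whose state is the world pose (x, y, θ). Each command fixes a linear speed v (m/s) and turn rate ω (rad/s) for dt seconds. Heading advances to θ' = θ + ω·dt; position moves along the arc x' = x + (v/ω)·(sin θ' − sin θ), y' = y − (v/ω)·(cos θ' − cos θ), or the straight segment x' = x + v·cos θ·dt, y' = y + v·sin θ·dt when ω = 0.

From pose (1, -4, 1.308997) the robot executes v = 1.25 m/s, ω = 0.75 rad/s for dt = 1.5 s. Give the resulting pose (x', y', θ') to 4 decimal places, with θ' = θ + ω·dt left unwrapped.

(0.4735, -2.3021, 2.4340)

θ' = 1.3090 + 0.75·1.5 = 2.4340
R = v/ω = 1.25/0.75 = 1.6667
x' = 1 + 1.6667·(sin 2.4340 − sin 1.3090) = 0.4735
y' = -4 − 1.6667·(cos 2.4340 − cos 1.3090) = -2.3021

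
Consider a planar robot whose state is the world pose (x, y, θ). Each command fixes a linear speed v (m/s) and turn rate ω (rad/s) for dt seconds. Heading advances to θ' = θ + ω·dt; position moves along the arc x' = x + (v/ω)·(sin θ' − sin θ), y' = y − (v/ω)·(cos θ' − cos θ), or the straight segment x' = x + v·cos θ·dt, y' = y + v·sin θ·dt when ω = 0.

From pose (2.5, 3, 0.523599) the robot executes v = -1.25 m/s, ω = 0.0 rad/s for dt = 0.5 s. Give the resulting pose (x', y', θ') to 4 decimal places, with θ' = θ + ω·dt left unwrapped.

(1.9587, 2.6875, 0.5236)

θ' = 0.5236 + 0.0·0.5 = 0.5236
ω = 0 → straight: x' = 2.5 + -1.25·cos(0.5236)·0.5 = 1.9587
y' = 3 + -1.25·sin(0.5236)·0.5 = 2.6875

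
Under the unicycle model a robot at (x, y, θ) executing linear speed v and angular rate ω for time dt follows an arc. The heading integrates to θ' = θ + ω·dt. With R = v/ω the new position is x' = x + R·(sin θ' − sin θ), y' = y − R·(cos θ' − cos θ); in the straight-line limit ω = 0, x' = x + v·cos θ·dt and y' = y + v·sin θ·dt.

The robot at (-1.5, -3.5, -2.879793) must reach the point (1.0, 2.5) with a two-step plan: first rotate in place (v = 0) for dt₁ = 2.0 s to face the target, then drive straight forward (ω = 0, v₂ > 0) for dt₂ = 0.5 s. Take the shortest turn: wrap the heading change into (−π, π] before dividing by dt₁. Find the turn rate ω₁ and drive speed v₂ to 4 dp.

ω₁ = -1.1137, v₂ = 13.0000

heading to target = atan2(2.5−-3.5, 1−-1.5) = 1.1760
Δθ = wrap(1.1760 − -2.8798) = -2.2274; ω₁ = Δθ/dt₁ = -1.1137
distance = √((1−-1.5)² + (2.5−-3.5)²) = 6.5000; v₂ = distance/dt₂ = 13.0000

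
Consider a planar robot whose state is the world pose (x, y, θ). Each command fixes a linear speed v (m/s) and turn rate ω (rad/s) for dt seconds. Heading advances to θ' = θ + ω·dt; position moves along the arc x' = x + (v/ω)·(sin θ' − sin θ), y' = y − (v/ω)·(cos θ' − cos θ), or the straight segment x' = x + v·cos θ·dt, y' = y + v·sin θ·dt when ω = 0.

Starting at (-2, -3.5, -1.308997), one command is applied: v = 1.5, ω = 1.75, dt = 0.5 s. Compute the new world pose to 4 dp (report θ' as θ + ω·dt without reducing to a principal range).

θ' = -1.3090 + 1.75·0.5 = -0.4340
R = v/ω = 1.5/1.75 = 0.8571
x' = -2 + 0.8571·(sin -0.4340 − sin -1.3090) = -1.5325
y' = -3.5 − 0.8571·(cos -0.4340 − cos -1.3090) = -4.0558

(-1.5325, -4.0558, -0.4340)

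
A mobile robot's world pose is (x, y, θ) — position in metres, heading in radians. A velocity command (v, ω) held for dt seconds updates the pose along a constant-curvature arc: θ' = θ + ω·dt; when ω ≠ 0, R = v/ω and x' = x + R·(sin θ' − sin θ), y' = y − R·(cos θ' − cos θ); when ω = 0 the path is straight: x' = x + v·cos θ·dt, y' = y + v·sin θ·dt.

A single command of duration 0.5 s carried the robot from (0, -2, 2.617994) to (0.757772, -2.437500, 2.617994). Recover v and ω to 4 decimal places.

Δθ = 2.617994 − 2.617994 = 0.000000
ω = Δθ/dt = 0.000000/0.5 = 0.0000
ω = 0 → v = (Δx·cos θ + Δy·sin θ)/dt = -1.7500

v = -1.7500, ω = 0.0000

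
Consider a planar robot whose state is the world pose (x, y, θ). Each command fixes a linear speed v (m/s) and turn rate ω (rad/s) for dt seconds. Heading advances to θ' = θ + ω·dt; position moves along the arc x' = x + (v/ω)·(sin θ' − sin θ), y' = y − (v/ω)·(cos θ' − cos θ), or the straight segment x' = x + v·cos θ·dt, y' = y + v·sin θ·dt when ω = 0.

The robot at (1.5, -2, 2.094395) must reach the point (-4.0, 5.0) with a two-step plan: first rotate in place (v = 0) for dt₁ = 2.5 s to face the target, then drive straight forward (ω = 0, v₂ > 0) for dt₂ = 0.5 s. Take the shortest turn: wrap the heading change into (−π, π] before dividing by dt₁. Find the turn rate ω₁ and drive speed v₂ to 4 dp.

heading to target = atan2(5−-2, -4−1.5) = 2.2368
Δθ = wrap(2.2368 − 2.0944) = 0.1424; ω₁ = Δθ/dt₁ = 0.0569
distance = √((-4−1.5)² + (5−-2)²) = 8.9022; v₂ = distance/dt₂ = 17.8045

ω₁ = 0.0569, v₂ = 17.8045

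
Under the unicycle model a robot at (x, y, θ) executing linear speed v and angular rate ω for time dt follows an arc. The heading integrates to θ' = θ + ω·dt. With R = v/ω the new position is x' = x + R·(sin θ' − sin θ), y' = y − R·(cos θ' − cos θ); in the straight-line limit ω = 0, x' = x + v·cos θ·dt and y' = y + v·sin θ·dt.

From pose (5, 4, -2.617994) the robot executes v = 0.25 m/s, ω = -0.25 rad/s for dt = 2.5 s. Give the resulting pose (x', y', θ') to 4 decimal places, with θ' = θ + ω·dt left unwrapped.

(4.3988, 3.8712, -3.2430)

θ' = -2.6180 + -0.25·2.5 = -3.2430
R = v/ω = 0.25/-0.25 = -1.0000
x' = 5 + -1.0000·(sin -3.2430 − sin -2.6180) = 4.3988
y' = 4 − -1.0000·(cos -3.2430 − cos -2.6180) = 3.8712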